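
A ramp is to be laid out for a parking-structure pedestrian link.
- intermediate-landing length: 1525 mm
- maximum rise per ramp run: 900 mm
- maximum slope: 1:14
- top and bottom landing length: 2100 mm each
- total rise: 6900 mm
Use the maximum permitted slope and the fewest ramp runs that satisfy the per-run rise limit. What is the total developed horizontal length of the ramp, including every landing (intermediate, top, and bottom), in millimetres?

111475 mm

⌈6900/900⌉ = 8 ramp runs. That means 7 intermediate landings.
Ramp run (horizontal) at 1:14: 6900 × 14 = 96600 mm.
Intermediate landings: 7 × 1525 = 10675 mm.
Top and bottom landings: 2 × 2100 = 4200 mm.
Total = 96600 + 10675 + 4200 = 111475 mm.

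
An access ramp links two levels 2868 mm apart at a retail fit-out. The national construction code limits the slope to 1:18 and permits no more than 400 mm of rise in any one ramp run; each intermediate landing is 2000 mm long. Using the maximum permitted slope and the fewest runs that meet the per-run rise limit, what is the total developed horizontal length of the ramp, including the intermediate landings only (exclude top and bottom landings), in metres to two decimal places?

⌈2868/400⌉ = 8 ramp runs. That means 7 intermediate landings.
Ramp run (horizontal) at 1:18: 2868 × 18 = 51624 mm.
7 intermediate landings contribute 7 × 2000 = 14000 mm.
Total developed length = 51624 + 14000 = 65624 mm.
= 65.62 m.

65.62 m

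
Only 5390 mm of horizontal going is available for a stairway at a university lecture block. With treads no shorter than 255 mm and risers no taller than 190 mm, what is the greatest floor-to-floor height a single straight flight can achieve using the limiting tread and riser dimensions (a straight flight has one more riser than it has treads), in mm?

4180 mm

Treads that fit: ⌊5390 / 255⌋ = 21.
Risers = treads + 1 = 22.
Maximum height = 22 × 190 = 4180 mm.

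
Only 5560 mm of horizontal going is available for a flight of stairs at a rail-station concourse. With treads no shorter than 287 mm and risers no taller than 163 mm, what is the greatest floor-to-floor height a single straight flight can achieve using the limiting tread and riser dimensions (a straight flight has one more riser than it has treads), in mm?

Treads that fit: ⌊5560 / 287⌋ = 19.
Risers = treads + 1 = 20.
Maximum height = 20 × 163 = 3260 mm.

3260 mm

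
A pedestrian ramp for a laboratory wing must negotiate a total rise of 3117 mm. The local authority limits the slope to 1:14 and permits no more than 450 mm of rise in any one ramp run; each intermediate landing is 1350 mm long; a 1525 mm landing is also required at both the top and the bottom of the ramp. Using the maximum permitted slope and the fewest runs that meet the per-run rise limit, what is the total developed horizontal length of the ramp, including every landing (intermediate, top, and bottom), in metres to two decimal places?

⌈3117/450⌉ = 7 ramp runs. That means 6 intermediate landings.
Horizontal run for 3117 mm of rise at 1:14 is 3117 × 14 = 43638 mm.
Intermediate landings: 6 × 1350 = 8100 mm.
Top and bottom landings: 2 × 1525 = 3050 mm.
Total = 43638 + 8100 + 3050 = 54788 mm.
= 54.79 m.

54.79 m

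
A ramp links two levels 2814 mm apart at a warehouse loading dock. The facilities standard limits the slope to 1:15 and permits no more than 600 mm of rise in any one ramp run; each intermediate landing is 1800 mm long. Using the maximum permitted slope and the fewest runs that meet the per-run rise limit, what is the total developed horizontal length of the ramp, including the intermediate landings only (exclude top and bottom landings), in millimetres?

⌈2814/600⌉ = 5 ramp runs. That means 4 intermediate landings.
Ramp run (horizontal) at 1:15: 2814 × 15 = 42210 mm.
Intermediate landings: 4 × 1800 = 7200 mm.
Developed length = 42210 + 7200 = 49410 mm.

49410 mm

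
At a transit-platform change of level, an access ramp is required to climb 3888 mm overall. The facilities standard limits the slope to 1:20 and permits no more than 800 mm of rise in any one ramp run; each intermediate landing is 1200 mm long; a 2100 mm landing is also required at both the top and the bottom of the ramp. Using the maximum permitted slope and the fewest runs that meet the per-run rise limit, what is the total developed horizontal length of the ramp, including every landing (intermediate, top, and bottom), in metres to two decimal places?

86.76 m

3888 / 800 = 4.86, so 5 ramp runs are needed. That means 4 intermediate landings.
Ramp run (horizontal) at 1:20: 3888 × 20 = 77760 mm.
4 intermediate landings contribute 4 × 1200 = 4800 mm.
Top and bottom landings: 2 × 2100 = 4200 mm.
Total = 77760 + 4800 + 4200 = 86760 mm.
= 86.76 m.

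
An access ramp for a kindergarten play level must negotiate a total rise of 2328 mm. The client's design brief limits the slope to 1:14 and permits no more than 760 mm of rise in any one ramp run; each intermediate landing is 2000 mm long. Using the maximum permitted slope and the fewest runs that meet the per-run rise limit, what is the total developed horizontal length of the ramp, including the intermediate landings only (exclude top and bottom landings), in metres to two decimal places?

38.59 m

2328 / 760 = 3.06, so 4 ramp runs are needed. That means 3 intermediate landings.
Ramp run (horizontal) at 1:14: 2328 × 14 = 32592 mm.
Intermediate landings: 3 × 2000 = 6000 mm.
Developed length = 32592 + 6000 = 38592 mm.
= 38.59 m.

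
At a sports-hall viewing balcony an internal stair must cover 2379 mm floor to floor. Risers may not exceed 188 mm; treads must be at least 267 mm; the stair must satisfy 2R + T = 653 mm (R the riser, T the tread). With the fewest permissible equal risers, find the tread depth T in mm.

⌈2379/188⌉ = 13 risers.
Riser R = 2379 / 13 = 183 mm, within the 188 mm limit.
T = 653 − 2·183 = 287 mm, which satisfies the 267 mm minimum.

287 mm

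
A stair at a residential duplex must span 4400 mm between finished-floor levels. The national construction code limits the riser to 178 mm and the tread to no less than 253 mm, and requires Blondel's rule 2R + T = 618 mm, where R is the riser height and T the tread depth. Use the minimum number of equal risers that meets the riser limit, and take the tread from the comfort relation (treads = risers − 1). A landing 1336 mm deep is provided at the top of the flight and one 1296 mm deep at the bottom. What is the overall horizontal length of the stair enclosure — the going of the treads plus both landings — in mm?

4400 / 178 = 24.719 → round up to 25 risers.
Each riser is 4400/25 = 176 mm (≤ 178 mm).
T = 618 − 2·176 = 266 mm, which satisfies the 253 mm minimum.
25 risers give 24 treads; going = 24 × 266 = 6384 mm.
Add landings: 6384 + 1336 + 1296 = 9016 mm.

9016 mm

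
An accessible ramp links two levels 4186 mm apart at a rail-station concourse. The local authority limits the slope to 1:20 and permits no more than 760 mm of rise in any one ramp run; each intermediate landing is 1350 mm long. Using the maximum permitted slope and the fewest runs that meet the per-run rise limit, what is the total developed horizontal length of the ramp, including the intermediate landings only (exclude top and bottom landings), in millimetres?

90470 mm

4186 / 760 = 5.508 → round up to 6 ramp runs. That means 5 intermediate landings.
Ramp run (horizontal) at 1:20: 4186 × 20 = 83720 mm.
Intermediate landings: 5 × 1350 = 6750 mm.
Total developed length = 83720 + 6750 = 90470 mm.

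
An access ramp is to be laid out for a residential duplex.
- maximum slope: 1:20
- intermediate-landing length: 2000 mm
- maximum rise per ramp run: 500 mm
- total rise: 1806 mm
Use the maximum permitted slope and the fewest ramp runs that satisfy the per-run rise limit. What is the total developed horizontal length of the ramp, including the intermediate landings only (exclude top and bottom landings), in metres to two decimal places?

42.12 m

1806 / 500 = 3.612 → round up to 4 ramp runs. That means 3 intermediate landings.
Ramp run (horizontal) at 1:20: 1806 × 20 = 36120 mm.
3 intermediate landings contribute 3 × 2000 = 6000 mm.
Total developed length = 36120 + 6000 = 42120 mm.
= 42.12 m.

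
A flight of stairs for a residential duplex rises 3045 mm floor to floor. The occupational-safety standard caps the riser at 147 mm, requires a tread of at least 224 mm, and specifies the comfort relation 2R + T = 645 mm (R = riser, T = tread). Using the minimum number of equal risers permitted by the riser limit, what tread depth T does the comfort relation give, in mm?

3045 / 147 = 20.714 → round up to 21 risers.
R = 3045 ÷ 21 = 145 mm.
Tread T = 645 − 2 × 145 = 355 mm (≥ 224 mm).

355 mm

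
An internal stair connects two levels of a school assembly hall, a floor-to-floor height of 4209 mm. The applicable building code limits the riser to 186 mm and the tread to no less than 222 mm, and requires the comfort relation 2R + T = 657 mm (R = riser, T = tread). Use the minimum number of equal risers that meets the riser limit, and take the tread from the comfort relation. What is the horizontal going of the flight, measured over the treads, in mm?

6402 mm

At most 186 each: 4209/186 = 22.63, giving 23 risers.
Each riser is 4209/23 = 183 mm (≤ 186 mm).
T = 657 − 2·183 = 291 mm, which satisfies the 222 mm minimum.
Going = (23 − 1) × 291 = 6402 mm.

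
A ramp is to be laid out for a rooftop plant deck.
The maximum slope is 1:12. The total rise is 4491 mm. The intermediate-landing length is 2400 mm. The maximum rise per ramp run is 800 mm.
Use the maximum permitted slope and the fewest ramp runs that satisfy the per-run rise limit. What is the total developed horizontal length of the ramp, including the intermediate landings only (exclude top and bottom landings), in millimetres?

4491 / 800 = 5.614 → round up to 6 ramp runs. That means 5 intermediate landings.
Ramp run (horizontal) at 1:12: 4491 × 12 = 53892 mm.
Intermediate landings: 5 × 2400 = 12000 mm.
Developed length = 53892 + 12000 = 65892 mm.

65892 mm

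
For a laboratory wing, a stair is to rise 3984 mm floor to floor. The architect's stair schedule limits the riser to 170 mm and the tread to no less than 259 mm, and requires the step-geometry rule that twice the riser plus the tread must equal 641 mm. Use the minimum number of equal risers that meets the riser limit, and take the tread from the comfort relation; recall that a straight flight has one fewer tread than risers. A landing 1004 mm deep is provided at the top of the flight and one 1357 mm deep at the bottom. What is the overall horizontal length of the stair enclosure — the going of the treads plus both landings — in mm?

At most 170 each: 3984/170 = 23.44, giving 24 risers.
Each riser is 3984/24 = 166 mm (≤ 170 mm).
Tread T = 641 − 2 × 166 = 309 mm (≥ 259 mm).
Going = (24 − 1) × 309 = 7107 mm.
Add landings: 7107 + 1004 + 1357 = 9468 mm.

9468 mm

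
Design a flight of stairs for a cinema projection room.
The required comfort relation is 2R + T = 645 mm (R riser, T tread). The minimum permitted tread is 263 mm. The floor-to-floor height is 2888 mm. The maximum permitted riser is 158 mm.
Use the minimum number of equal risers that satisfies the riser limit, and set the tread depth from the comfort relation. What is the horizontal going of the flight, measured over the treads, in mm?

6138 mm

At most 158 each: 2888/158 = 18.28, giving 19 risers.
Each riser is 2888/19 = 152 mm (≤ 158 mm).
T = 645 − 2·152 = 341 mm, which satisfies the 263 mm minimum.
19 risers give 18 treads; going = 18 × 341 = 6138 mm.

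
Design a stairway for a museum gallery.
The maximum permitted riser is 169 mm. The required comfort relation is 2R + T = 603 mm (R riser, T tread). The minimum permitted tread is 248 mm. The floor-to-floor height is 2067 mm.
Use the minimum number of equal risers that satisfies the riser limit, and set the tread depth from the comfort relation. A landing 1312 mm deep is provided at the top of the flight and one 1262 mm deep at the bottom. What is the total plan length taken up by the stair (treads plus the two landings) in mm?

5994 mm

2067 / 169 = 12.23, so 13 risers are needed.
Each riser is 2067/13 = 159 mm (≤ 169 mm).
T = 603 − 2·159 = 285 mm, which satisfies the 248 mm minimum.
13 risers give 12 treads; going = 12 × 285 = 3420 mm.
Enclosure = 3420 + 1312 + 1262 = 5994 mm.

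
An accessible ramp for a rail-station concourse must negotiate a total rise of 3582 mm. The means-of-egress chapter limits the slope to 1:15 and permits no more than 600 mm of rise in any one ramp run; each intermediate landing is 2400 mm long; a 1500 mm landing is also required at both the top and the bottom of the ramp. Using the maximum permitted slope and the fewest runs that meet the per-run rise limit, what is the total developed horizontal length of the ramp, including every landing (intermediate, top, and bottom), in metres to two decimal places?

68.73 m

At most 600 each: 3582/600 = 5.97, giving 6 ramp runs. That means 5 intermediate landings.
Ramp run (horizontal) at 1:15: 3582 × 15 = 53730 mm.
Intermediate landings: 5 × 2400 = 12000 mm.
Top and bottom landings: 2 × 1500 = 3000 mm.
Total = 53730 + 12000 + 3000 = 68730 mm.
= 68.73 m.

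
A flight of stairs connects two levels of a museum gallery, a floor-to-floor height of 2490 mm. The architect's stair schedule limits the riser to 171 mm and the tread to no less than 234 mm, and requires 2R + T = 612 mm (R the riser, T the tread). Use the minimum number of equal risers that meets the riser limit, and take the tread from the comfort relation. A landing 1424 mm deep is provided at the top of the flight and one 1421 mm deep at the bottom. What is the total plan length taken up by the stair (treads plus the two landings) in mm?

⌈2490/171⌉ = 15 risers.
R = 2490 ÷ 15 = 166 mm.
From 2R + T = 612: T = 612 − 332 = 280 mm.
15 risers give 14 treads; going = 14 × 280 = 3920 mm.
Enclosure = 3920 + 1424 + 1421 = 6765 mm.

6765 mm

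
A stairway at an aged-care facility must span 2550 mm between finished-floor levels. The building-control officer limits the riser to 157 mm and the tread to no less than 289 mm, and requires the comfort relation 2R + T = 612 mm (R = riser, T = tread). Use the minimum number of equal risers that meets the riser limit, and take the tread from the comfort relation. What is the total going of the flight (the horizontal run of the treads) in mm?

2550 / 157 = 16.242 → round up to 17 risers.
R = 2550 ÷ 17 = 150 mm.
Tread T = 612 − 2 × 150 = 312 mm (≥ 289 mm).
Going = (17 − 1) × 312 = 4992 mm.

4992 mm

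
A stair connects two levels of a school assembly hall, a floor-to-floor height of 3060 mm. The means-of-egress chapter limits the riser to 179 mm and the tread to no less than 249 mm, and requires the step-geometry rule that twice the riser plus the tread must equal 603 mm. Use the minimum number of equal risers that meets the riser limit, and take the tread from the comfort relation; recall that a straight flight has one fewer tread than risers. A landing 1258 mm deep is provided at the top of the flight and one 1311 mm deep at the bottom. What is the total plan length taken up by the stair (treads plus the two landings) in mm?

⌈3060/179⌉ = 18 risers.
Riser R = 3060 / 18 = 170 mm, within the 179 mm limit.
T = 603 − 2·170 = 263 mm, which satisfies the 249 mm minimum.
Going = (18 − 1) × 263 = 4471 mm.
Enclosure = 4471 + 1258 + 1311 = 7040 mm.

7040 mm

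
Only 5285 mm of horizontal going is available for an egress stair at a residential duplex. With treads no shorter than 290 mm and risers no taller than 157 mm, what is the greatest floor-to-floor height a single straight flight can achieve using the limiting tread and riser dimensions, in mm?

Treads that fit: ⌊5285 / 290⌋ = 18.
Risers = treads + 1 = 19.
Maximum height = 19 × 157 = 2983 mm.

2983 mm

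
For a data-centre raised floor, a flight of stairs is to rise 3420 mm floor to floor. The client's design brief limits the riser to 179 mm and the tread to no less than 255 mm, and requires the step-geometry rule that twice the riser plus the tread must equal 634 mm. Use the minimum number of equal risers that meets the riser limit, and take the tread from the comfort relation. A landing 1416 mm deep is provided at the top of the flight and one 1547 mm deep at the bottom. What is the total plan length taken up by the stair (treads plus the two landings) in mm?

3420 / 179 = 19.106 → round up to 20 risers.
R = 3420 ÷ 20 = 171 mm.
From 2R + T = 634: T = 634 − 342 = 292 mm.
20 risers give 19 treads; going = 19 × 292 = 5548 mm.
Enclosure = 5548 + 1416 + 1547 = 8511 mm.

8511 mm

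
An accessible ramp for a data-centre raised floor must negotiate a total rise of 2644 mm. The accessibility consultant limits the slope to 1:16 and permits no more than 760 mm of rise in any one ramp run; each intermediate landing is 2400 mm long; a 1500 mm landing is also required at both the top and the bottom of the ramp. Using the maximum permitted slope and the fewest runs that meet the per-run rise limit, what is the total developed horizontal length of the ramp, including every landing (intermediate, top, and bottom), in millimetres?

2644 / 760 = 3.48, so 4 ramp runs are needed. That means 3 intermediate landings.
Ramp run (horizontal) at 1:16: 2644 × 16 = 42304 mm.
3 intermediate landings contribute 3 × 2400 = 7200 mm.
Top and bottom landings: 2 × 1500 = 3000 mm.
Total = 42304 + 7200 + 3000 = 52504 mm.

52504 mm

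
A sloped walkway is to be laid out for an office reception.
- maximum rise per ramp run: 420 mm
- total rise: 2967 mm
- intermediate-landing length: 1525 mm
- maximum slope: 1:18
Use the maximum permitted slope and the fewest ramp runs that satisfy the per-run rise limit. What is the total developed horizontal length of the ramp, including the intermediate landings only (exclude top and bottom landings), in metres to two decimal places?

64.08 m

2967 / 420 = 7.06, so 8 ramp runs are needed. That means 7 intermediate landings.
Ramp run (horizontal) at 1:18: 2967 × 18 = 53406 mm.
Intermediate landings: 7 × 1525 = 10675 mm.
Total developed length = 53406 + 10675 = 64081 mm.
= 64.08 m.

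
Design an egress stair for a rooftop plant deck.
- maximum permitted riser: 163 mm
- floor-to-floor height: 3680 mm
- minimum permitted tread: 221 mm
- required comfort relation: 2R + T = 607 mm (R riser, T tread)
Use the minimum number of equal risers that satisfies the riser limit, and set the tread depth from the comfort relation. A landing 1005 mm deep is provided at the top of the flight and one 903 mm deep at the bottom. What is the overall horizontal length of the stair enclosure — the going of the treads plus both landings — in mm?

3680 / 163 = 22.58, so 23 risers are needed.
Riser R = 3680 / 23 = 160 mm, within the 163 mm limit.
T = 607 − 2·160 = 287 mm, which satisfies the 221 mm minimum.
Treads = 23 − 1 = 22; going = 22 × 287 = 6314 mm.
Add landings: 6314 + 1005 + 903 = 8222 mm.

8222 mm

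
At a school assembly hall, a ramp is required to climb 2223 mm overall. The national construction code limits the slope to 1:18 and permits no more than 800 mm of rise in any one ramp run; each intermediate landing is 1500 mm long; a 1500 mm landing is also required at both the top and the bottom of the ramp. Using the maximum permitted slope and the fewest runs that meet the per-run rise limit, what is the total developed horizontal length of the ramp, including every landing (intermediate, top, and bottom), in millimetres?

2223 / 800 = 2.78, so 3 ramp runs are needed. That means 2 intermediate landings.
Horizontal run for 2223 mm of rise at 1:18 is 2223 × 18 = 40014 mm.
Intermediate landings: 2 × 1500 = 3000 mm.
Top and bottom landings: 2 × 1500 = 3000 mm.
Total = 40014 + 3000 + 3000 = 46014 mm.

46014 mm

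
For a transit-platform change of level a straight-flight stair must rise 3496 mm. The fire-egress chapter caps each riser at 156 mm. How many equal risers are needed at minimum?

23 risers

3496 / 156 = 22.410 → round up to 23 risers.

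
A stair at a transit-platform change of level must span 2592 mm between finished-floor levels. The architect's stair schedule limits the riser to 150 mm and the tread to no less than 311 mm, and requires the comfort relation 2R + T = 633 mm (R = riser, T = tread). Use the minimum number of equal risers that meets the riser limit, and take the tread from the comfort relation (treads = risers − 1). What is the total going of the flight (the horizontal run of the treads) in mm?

At most 150 each: 2592/150 = 17.28, giving 18 risers.
R = 2592 ÷ 18 = 144 mm.
From 2R + T = 633: T = 633 − 288 = 345 mm.
Going = (18 − 1) × 345 = 5865 mm.

5865 mm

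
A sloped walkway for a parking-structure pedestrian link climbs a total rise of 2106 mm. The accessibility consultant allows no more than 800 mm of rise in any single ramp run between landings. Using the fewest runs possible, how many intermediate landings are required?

2 intermediate landings

2106 / 800 = 2.632 → round up to 3 ramp runs.
3 runs are separated by 2 intermediate landings.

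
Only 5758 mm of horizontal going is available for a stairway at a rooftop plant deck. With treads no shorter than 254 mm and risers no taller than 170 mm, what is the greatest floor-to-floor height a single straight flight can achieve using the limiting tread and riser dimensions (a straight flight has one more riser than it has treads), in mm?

5758 / 254 = 22.67, so 22 treads fit.
Risers = treads + 1 = 23.
Maximum height = 23 × 170 = 3910 mm.

3910 mm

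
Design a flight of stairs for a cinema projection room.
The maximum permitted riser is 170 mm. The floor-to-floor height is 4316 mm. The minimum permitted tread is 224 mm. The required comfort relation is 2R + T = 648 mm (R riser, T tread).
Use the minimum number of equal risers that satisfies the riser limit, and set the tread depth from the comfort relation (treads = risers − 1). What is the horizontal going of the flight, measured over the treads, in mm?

4316 / 170 = 25.39, so 26 risers are needed.
Each riser is 4316/26 = 166 mm (≤ 170 mm).
T = 648 − 2·166 = 316 mm, which satisfies the 224 mm minimum.
Treads = 26 − 1 = 25; going = 25 × 316 = 7900 mm.

7900 mm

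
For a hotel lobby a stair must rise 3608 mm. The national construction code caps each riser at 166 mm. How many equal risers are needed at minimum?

⌈3608/166⌉ = 22 risers.

22 risers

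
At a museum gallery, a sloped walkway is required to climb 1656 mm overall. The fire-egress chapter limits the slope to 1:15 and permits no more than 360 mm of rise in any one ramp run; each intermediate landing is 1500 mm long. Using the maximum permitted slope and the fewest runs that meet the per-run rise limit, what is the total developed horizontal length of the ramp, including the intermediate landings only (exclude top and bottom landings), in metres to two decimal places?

30.84 m

1656 / 360 = 4.60, so 5 ramp runs are needed. That means 4 intermediate landings.
Horizontal run for 1656 mm of rise at 1:15 is 1656 × 15 = 24840 mm.
Intermediate landings: 4 × 1500 = 6000 mm.
Total developed length = 24840 + 6000 = 30840 mm.
= 30.84 m.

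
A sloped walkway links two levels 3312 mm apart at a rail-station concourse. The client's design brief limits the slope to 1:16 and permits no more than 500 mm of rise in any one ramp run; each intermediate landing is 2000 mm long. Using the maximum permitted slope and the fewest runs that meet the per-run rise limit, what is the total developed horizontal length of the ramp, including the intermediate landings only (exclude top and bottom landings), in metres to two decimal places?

At most 500 each: 3312/500 = 6.62, giving 7 ramp runs. That means 6 intermediate landings.
Ramp run (horizontal) at 1:16: 3312 × 16 = 52992 mm.
Intermediate landings: 6 × 2000 = 12000 mm.
Total developed length = 52992 + 12000 = 64992 mm.
= 64.99 m.

64.99 m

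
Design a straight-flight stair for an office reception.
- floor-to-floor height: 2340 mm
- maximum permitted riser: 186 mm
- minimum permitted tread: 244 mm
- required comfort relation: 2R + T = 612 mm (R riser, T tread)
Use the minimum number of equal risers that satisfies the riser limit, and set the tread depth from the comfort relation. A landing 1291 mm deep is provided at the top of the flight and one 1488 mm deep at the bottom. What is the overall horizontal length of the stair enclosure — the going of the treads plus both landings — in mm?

5803 mm

⌈2340/186⌉ = 13 risers.
R = 2340 ÷ 13 = 180 mm.
Tread T = 612 − 2 × 180 = 252 mm (≥ 244 mm).
Going = (13 − 1) × 252 = 3024 mm.
Add landings: 3024 + 1291 + 1488 = 5803 mm.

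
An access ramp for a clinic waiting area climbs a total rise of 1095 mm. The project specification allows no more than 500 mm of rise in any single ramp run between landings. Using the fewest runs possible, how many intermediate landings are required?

1095 / 500 = 2.19, so 3 ramp runs are needed.
3 runs are separated by 2 intermediate landings.

2 intermediate landings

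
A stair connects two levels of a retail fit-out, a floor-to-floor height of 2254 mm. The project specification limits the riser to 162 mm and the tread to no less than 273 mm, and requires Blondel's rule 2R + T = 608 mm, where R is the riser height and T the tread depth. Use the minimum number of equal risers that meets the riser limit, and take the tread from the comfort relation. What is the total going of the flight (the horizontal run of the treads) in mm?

2254 / 162 = 13.914 → round up to 14 risers.
Riser R = 2254 / 14 = 161 mm, within the 162 mm limit.
Tread T = 608 − 2 × 161 = 286 mm (≥ 273 mm).
Treads = 14 − 1 = 13; going = 13 × 286 = 3718 mm.

3718 mm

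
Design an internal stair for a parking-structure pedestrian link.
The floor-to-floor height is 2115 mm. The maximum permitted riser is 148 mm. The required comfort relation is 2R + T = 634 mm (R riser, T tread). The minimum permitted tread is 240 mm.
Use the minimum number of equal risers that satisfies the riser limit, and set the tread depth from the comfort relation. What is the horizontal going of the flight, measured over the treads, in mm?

At most 148 each: 2115/148 = 14.29, giving 15 risers.
Each riser is 2115/15 = 141 mm (≤ 148 mm).
From 2R + T = 634: T = 634 − 282 = 352 mm.
Treads = 15 − 1 = 14; going = 14 × 352 = 4928 mm.

4928 mm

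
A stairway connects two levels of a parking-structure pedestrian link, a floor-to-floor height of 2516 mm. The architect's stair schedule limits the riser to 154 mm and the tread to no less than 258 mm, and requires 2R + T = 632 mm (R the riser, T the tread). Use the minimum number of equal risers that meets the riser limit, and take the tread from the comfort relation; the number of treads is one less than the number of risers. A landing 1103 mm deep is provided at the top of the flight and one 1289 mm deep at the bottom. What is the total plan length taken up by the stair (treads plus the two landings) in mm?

7768 mm

2516 / 154 = 16.34, so 17 risers are needed.
Each riser is 2516/17 = 148 mm (≤ 154 mm).
Tread T = 632 − 2 × 148 = 336 mm (≥ 258 mm).
Treads = 17 − 1 = 16; going = 16 × 336 = 5376 mm.
Enclosure = 5376 + 1103 + 1289 = 7768 mm.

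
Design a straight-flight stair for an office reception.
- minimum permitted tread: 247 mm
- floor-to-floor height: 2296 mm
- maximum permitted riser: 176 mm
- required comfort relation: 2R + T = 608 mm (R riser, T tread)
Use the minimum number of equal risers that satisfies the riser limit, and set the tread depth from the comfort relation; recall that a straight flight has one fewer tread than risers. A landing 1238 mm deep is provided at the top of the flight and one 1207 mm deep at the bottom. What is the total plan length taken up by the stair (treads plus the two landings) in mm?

At most 176 each: 2296/176 = 13.05, giving 14 risers.
Riser R = 2296 / 14 = 164 mm, within the 176 mm limit.
T = 608 − 2·164 = 280 mm, which satisfies the 247 mm minimum.
Treads = 14 − 1 = 13; going = 13 × 280 = 3640 mm.
Enclosure = 3640 + 1238 + 1207 = 6085 mm.

6085 mm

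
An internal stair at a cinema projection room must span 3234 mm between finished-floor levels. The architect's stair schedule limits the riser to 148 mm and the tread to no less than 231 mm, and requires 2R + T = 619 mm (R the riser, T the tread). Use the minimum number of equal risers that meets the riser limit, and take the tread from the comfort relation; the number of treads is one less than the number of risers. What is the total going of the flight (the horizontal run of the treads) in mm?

3234 / 148 = 21.85, so 22 risers are needed.
R = 3234 ÷ 22 = 147 mm.
From 2R + T = 619: T = 619 − 294 = 325 mm.
Going = (22 − 1) × 325 = 6825 mm.

6825 mm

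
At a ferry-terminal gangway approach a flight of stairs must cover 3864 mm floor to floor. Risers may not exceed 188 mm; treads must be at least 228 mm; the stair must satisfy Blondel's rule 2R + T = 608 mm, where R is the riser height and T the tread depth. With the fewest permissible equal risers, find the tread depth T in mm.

3864 / 188 = 20.553 → round up to 21 risers.
R = 3864 ÷ 21 = 184 mm.
From 2R + T = 608: T = 608 − 368 = 240 mm.

240 mm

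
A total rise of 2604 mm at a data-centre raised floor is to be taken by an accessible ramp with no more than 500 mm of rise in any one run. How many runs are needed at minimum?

6 runs

At most 500 each: 2604/500 = 5.21, giving 6 ramp runs.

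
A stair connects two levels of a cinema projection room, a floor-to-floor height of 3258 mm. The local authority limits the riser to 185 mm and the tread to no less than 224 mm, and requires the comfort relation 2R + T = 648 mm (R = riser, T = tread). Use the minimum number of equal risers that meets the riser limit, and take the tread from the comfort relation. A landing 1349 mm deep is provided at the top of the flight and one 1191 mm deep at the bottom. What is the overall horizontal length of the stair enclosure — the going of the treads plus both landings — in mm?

⌈3258/185⌉ = 18 risers.
Riser R = 3258 / 18 = 181 mm, within the 185 mm limit.
Tread T = 648 − 2 × 181 = 286 mm (≥ 224 mm).
18 risers give 17 treads; going = 17 × 286 = 4862 mm.
Add landings: 4862 + 1349 + 1191 = 7402 mm.

7402 mm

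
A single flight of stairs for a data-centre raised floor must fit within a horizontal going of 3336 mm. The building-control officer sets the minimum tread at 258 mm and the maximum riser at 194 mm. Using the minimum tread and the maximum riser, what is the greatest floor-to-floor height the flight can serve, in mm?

2522 mm

Treads that fit: ⌊3336 / 258⌋ = 12.
Risers = treads + 1 = 13.
Maximum height = 13 × 194 = 2522 mm.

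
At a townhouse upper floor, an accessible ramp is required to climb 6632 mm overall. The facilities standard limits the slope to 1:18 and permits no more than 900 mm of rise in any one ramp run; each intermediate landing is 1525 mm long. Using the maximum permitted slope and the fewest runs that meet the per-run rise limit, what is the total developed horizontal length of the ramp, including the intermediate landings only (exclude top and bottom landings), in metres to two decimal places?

6632 / 900 = 7.369 → round up to 8 ramp runs. That means 7 intermediate landings.
Horizontal run for 6632 mm of rise at 1:18 is 6632 × 18 = 119376 mm.
7 intermediate landings contribute 7 × 1525 = 10675 mm.
Developed length = 119376 + 10675 = 130051 mm.
= 130.05 m.

130.05 m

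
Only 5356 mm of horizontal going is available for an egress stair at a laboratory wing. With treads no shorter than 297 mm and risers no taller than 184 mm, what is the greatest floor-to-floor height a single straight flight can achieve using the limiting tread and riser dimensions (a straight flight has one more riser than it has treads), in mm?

3496 mm

Treads that fit: ⌊5356 / 297⌋ = 18.
Risers = treads + 1 = 19.
Maximum height = 19 × 184 = 3496 mm.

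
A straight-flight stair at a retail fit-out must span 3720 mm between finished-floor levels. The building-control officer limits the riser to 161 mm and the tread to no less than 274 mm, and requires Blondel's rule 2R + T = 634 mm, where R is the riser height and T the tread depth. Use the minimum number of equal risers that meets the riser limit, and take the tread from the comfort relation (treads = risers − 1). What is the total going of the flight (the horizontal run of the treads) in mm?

3720 / 161 = 23.11, so 24 risers are needed.
Each riser is 3720/24 = 155 mm (≤ 161 mm).
From 2R + T = 634: T = 634 − 310 = 324 mm.
Going = (24 − 1) × 324 = 7452 mm.

7452 mm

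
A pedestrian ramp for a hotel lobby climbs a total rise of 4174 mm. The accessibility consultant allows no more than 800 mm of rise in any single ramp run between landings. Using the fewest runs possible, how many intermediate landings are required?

5 intermediate landings

4174 / 800 = 5.218 → round up to 6 ramp runs.
6 runs are separated by 5 intermediate landings.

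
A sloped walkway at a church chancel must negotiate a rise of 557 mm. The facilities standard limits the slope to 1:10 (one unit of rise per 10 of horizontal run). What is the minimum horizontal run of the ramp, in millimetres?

5570 mm

At 1:10 the run is 10 × 557 = 5570 mm.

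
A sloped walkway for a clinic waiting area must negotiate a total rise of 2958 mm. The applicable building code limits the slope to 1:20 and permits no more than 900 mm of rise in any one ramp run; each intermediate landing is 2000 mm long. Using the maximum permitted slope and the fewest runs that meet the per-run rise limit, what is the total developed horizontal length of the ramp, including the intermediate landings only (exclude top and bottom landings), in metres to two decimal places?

2958 / 900 = 3.287 → round up to 4 ramp runs. That means 3 intermediate landings.
Horizontal run for 2958 mm of rise at 1:20 is 2958 × 20 = 59160 mm.
Intermediate landings: 3 × 2000 = 6000 mm.
Total developed length = 59160 + 6000 = 65160 mm.
= 65.16 m.

65.16 m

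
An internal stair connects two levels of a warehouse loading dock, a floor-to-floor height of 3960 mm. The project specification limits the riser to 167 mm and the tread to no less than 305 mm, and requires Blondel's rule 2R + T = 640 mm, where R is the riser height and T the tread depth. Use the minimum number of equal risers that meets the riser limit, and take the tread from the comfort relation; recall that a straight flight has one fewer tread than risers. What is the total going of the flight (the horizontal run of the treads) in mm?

⌈3960/167⌉ = 24 risers.
Each riser is 3960/24 = 165 mm (≤ 167 mm).
T = 640 − 2·165 = 310 mm, which satisfies the 305 mm minimum.
Going = (24 − 1) × 310 = 7130 mm.

7130 mm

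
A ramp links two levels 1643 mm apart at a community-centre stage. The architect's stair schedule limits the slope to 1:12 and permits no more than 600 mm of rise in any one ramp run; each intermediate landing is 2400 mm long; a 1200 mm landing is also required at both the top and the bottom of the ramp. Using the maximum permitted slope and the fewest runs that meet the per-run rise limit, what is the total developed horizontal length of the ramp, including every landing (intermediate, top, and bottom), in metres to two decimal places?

At most 600 each: 1643/600 = 2.74, giving 3 ramp runs. That means 2 intermediate landings.
Horizontal run for 1643 mm of rise at 1:12 is 1643 × 12 = 19716 mm.
Intermediate landings: 2 × 2400 = 4800 mm.
Top and bottom landings: 2 × 1200 = 2400 mm.
Total = 19716 + 4800 + 2400 = 26916 mm.
= 26.92 m.

26.92 m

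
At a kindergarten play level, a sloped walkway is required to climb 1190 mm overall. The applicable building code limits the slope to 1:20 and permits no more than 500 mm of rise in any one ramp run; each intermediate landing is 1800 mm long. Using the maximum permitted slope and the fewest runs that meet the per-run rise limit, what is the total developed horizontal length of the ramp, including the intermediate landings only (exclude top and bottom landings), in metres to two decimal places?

1190 / 500 = 2.380 → round up to 3 ramp runs. That means 2 intermediate landings.
Horizontal run for 1190 mm of rise at 1:20 is 1190 × 20 = 23800 mm.
Intermediate landings: 2 × 1800 = 3600 mm.
Developed length = 23800 + 3600 = 27400 mm.
= 27.40 m.

27.40 m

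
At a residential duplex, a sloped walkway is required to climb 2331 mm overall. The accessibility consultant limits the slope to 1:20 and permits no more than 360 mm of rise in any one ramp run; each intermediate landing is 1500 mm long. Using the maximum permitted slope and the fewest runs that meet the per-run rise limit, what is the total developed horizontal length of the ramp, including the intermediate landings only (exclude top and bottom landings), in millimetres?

2331 / 360 = 6.47, so 7 ramp runs are needed. That means 6 intermediate landings.
Ramp run (horizontal) at 1:20: 2331 × 20 = 46620 mm.
6 intermediate landings contribute 6 × 1500 = 9000 mm.
Developed length = 46620 + 9000 = 55620 mm.

55620 mm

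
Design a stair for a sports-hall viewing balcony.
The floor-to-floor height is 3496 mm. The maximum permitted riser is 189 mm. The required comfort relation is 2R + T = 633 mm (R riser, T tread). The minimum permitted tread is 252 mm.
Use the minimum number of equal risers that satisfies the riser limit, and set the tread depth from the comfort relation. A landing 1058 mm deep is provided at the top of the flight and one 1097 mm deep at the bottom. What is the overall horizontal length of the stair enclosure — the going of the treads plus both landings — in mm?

3496 / 189 = 18.497 → round up to 19 risers.
R = 3496 ÷ 19 = 184 mm.
Tread T = 633 − 2 × 184 = 265 mm (≥ 252 mm).
Going = (19 − 1) × 265 = 4770 mm.
Add landings: 4770 + 1058 + 1097 = 6925 mm.

6925 mm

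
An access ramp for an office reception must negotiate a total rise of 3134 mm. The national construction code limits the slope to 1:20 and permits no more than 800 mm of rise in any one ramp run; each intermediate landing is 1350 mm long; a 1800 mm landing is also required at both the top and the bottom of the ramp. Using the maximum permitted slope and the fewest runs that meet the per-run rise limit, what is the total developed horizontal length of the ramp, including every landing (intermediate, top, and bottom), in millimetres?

70330 mm

⌈3134/800⌉ = 4 ramp runs. That means 3 intermediate landings.
Ramp run (horizontal) at 1:20: 3134 × 20 = 62680 mm.
Intermediate landings: 3 × 1350 = 4050 mm.
Top and bottom landings: 2 × 1800 = 3600 mm.
Total = 62680 + 4050 + 3600 = 70330 mm.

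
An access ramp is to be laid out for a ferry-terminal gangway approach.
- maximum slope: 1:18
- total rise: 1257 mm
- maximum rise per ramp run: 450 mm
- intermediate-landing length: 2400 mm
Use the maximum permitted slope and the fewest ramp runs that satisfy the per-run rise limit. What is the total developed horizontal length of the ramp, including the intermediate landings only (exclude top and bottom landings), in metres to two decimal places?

27.43 m

1257 / 450 = 2.79, so 3 ramp runs are needed. That means 2 intermediate landings.
Ramp run (horizontal) at 1:18: 1257 × 18 = 22626 mm.
Intermediate landings: 2 × 2400 = 4800 mm.
Total developed length = 22626 + 4800 = 27426 mm.
= 27.43 m.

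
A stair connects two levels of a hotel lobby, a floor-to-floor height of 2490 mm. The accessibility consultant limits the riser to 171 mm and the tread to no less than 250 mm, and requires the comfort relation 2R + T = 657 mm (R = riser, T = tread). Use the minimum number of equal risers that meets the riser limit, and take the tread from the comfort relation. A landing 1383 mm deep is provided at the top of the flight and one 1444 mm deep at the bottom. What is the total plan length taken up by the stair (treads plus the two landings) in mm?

7377 mm

⌈2490/171⌉ = 15 risers.
Riser R = 2490 / 15 = 166 mm, within the 171 mm limit.
Tread T = 657 − 2 × 166 = 325 mm (≥ 250 mm).
15 risers give 14 treads; going = 14 × 325 = 4550 mm.
Add landings: 4550 + 1383 + 1444 = 7377 mm.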